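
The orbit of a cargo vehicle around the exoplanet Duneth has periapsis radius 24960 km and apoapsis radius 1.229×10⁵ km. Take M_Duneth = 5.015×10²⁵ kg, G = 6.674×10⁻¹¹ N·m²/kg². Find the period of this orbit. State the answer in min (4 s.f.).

μ = GM = 6.674×10⁻¹¹ × 5.015×10²⁵ = 3.347×10¹⁵ m³/s².
Semi-major axis a = (r_p + r_a)/2 = (24960 + 1.2290×10⁵)/2 = 73930 km = 7.393×10⁷ m.
By Kepler's third law T = 2π√(a³/μ) = 2π × 1.099×10⁴ = 6.904×10⁴ s.
= 1151 min.

T ≈ 1151 min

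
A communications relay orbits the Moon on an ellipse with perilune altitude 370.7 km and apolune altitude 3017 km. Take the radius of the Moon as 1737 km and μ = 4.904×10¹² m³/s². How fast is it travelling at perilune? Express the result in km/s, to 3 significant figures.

v ≈ 1.80 km/s

r_p = 1737 + 370.7 = 2107.7 km = 2.1077×10⁶ m.
r_a = 1737 + 3017 = 4754.0 km = 4.7540×10⁶ m.
Semi-major axis a = (r_p + r_a)/2 = 3430.8 km = 3.431×10⁶ m.
Vis-viva: v² = μ(2/r − 1/a) = 4.904×10¹² × (9.489×10⁻⁷ − 2.915×10⁻⁷) = 3.224×10⁶ m²/s².
v = 1796 m/s = 1.796 km/s.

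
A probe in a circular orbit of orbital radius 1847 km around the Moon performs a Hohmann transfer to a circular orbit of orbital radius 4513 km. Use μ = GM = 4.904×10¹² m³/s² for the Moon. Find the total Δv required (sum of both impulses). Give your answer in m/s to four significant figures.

Δv_total ≈ 559.7 m/s

r₁ = 1847 km = 1.847×10⁶ m.
r₂ = 4513 km = 4.513×10⁶ m.
Transfer ellipse a_t = (r₁ + r₂)/2 = 3.180×10⁶ m.
At r₁: circular v_c1 = √(μ/r₁) = 1629 m/s; transfer-perilune v_p = √[μ(2/r₁ − 1/a_t)] = 1941 m/s.
Δv₁ = v_p − v_c1 = 311.7 m/s.
At r₂: circular v_c2 = √(μ/r₂) = 1042 m/s; transfer-apolune v_a = √[μ(2/r₂ − 1/a_t)] = 794.4 m/s.
Δv₂ = v_c2 − v_a = 248.0 m/s.
Total Δv = Δv₁ + Δv₂ = 559.7 m/s.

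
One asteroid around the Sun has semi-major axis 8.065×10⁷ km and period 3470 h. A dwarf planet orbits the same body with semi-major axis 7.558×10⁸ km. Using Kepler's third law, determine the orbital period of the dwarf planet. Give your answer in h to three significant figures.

Kepler's third law: T² ∝ a³, so T₂ = T₁ (a₂/a₁)^(3/2).
a₂/a₁ = 9.371, (a₂/a₁)^(3/2) = 28.69.
T₂ = 3470 × 28.69 = 99550 h.

T₂ ≈ 99500 h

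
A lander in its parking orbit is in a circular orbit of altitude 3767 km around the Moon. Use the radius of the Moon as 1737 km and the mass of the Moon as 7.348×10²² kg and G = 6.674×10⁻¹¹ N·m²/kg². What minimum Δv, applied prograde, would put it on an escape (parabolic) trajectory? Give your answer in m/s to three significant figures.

Δv ≈ 391 m/s

μ = GM = 6.674×10⁻¹¹ × 7.348×10²² = 4.904×10¹² m³/s².
r = 1737 + 3767 = 5504.0 km = 5.5040×10⁶ m.
Circular speed v_c = √(μ/r) = 943.9 m/s.
Escape speed v_esc = √(2μ/r) = √2 × v_c = 1335 m/s.
Δv = v_esc − v_c = 391.0 m/s.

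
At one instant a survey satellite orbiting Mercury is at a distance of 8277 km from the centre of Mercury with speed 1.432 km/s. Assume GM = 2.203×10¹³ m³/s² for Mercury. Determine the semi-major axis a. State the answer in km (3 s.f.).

r = 8.277×10⁶ m.
Specific orbital energy ε = v²/2 − μ/r = (1432)²/2 − 2.203×10¹³/8.277×10⁶ = -1.636×10⁶ J/kg.
Since ε = −μ/(2a), a = −μ/(2ε) = 6.732×10⁶ m = 6731.7 km.

a ≈ 6730 km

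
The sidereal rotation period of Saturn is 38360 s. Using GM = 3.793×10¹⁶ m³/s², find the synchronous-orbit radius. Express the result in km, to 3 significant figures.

r_sync ≈ 1.12×10⁵ km

A synchronous orbit has period T, so by Kepler's third law a = (μT²/4π²)^(1/3).
μT²/4π² = 3.793×10¹⁶ × (3.836×10⁴)² / 39.48 = 1.414×10²⁴ m³.
a = 1.122×10⁸ m = 1.1223×10⁵ km.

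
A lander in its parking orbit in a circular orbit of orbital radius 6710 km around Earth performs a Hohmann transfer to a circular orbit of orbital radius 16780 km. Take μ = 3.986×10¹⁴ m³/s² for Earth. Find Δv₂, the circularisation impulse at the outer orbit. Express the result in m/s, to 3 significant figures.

r₁ = 6710 km = 6.710×10⁶ m.
r₂ = 16780 km = 1.678×10⁷ m.
Transfer ellipse a_t = (r₁ + r₂)/2 = 1.174×10⁷ m.
At r₁: circular v_c1 = √(μ/r₁) = 7707 m/s; transfer-perigee v_p = √[μ(2/r₁ − 1/a_t)] = 9212 m/s.
At r₂: circular v_c2 = √(μ/r₂) = 4874 m/s; transfer-apogee v_a = √[μ(2/r₂ − 1/a_t)] = 3684 m/s.
Δv₂ = v_c2 − v_a = 1190 m/s.

Δv ≈ 1190 m/s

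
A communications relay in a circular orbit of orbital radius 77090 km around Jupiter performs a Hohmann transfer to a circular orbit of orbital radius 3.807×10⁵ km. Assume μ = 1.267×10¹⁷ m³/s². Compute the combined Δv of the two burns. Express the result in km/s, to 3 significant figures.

r₁ = 77090 km = 7.709×10⁷ m.
r₂ = 3.807×10⁵ km = 3.807×10⁸ m.
Transfer ellipse a_t = (r₁ + r₂)/2 = 2.289×10⁸ m.
At r₁: circular v_c1 = √(μ/r₁) = 40540 m/s; transfer-perijove v_p = √[μ(2/r₁ − 1/a_t)] = 52280 m/s.
Δv₁ = v_p − v_c1 = 11740 m/s.
At r₂: circular v_c2 = √(μ/r₂) = 18240 m/s; transfer-apojove v_a = √[μ(2/r₂ − 1/a_t)] = 10590 m/s.
Δv₂ = v_c2 − v_a = 7656 m/s.
Total Δv = Δv₁ + Δv₂ = 19400 m/s = 19.40 km/s.

Δv_total ≈ 19.4 km/s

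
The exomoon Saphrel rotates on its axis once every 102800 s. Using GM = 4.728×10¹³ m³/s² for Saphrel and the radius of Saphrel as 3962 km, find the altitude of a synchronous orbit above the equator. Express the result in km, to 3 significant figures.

A synchronous orbit has period T, so by Kepler's third law a = (μT²/4π²)^(1/3).
μT²/4π² = 4.728×10¹³ × (1.028×10⁵)² / 39.48 = 1.266×10²² m³.
a = 2.330×10⁷ m = 23304 km.
Altitude h = a − R = 23304 − 3962 = 19342 km.

h_sync ≈ 19300 km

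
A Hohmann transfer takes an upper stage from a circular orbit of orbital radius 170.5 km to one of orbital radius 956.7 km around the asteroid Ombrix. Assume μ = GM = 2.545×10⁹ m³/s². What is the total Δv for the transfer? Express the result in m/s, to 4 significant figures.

Δv_total ≈ 60.21 m/s

r₁ = 170.5 km = 1.705×10⁵ m.
r₂ = 956.7 km = 9.567×10⁵ m.
Transfer ellipse a_t = (r₁ + r₂)/2 = 5.636×10⁵ m.
At r₁: circular v_c1 = √(μ/r₁) = 122.2 m/s; transfer-periapsis v_p = √[μ(2/r₁ − 1/a_t)] = 159.2 m/s.
Δv₁ = v_p − v_c1 = 37.00 m/s.
At r₂: circular v_c2 = √(μ/r₂) = 51.58 m/s; transfer-apoapsis v_a = √[μ(2/r₂ − 1/a_t)] = 28.37 m/s.
Δv₂ = v_c2 − v_a = 23.21 m/s.
Total Δv = Δv₁ + Δv₂ = 60.21 m/s.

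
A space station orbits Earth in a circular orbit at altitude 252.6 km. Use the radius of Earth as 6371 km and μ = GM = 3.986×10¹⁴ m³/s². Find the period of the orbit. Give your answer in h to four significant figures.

r = 6371 + 252.6 = 6623.6 km = 6.6236×10⁶ m.
Kepler's third law: T = 2π√(r³/μ) = 2π√((6.624×10⁶)³ / 3.986×10¹⁴).
r³/μ = 7.290×10⁵ s², so T = 2π × 8.538×10² = 5.365×10³ s.
Converting: 5.365×10³ s ÷ 3600 = 1.490 h.

T ≈ 1.490 h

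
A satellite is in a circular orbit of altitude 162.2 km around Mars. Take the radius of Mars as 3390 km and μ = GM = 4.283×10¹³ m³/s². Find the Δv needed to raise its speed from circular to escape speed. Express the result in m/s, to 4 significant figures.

r = 3390 + 162.2 = 3552.2 km = 3.5522×10⁶ m.
Circular speed v_c = √(μ/r) = 3472 m/s.
Escape speed v_esc = √(2μ/r) = √2 × v_c = 4911 m/s.
Δv = v_esc − v_c = 1438 m/s.

Δv ≈ 1438 m/s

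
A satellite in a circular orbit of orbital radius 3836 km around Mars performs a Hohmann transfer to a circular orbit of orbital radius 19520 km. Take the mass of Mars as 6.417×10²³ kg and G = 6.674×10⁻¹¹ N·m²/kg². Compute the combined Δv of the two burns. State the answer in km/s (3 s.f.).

μ = GM = 6.674×10⁻¹¹ × 6.417×10²³ = 4.283×10¹³ m³/s².
r₁ = 3836 km = 3.836×10⁶ m.
r₂ = 19520 km = 1.952×10⁷ m.
Transfer ellipse a_t = (r₁ + r₂)/2 = 1.168×10⁷ m.
At r₁: circular v_c1 = √(μ/r₁) = 3341 m/s; transfer-periapsis v_p = √[μ(2/r₁ − 1/a_t)] = 4320 m/s.
Δv₁ = v_p − v_c1 = 978.6 m/s.
At r₂: circular v_c2 = √(μ/r₂) = 1481 m/s; transfer-apoapsis v_a = √[μ(2/r₂ − 1/a_t)] = 848.9 m/s.
Δv₂ = v_c2 − v_a = 632.3 m/s.
Total Δv = Δv₁ + Δv₂ = 1611 m/s = 1.611 km/s.

Δv_total ≈ 1.61 km/s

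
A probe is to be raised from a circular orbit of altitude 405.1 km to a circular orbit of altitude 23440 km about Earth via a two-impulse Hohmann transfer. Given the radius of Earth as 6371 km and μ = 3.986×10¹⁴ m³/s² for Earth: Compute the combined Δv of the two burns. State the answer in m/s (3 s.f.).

r₁ = 6371 + 405.1 = 6776.1 km = 6.7761×10⁶ m.
r₂ = 6371 + 23440 = 29811 km = 2.9811×10⁷ m.
Transfer ellipse a_t = (r₁ + r₂)/2 = 1.829×10⁷ m.
At r₁: circular v_c1 = √(μ/r₁) = 7670 m/s; transfer-perigee v_p = √[μ(2/r₁ − 1/a_t)] = 9791 m/s.
Δv₁ = v_p − v_c1 = 2121 m/s.
At r₂: circular v_c2 = √(μ/r₂) = 3657 m/s; transfer-apogee v_a = √[μ(2/r₂ − 1/a_t)] = 2225 m/s.
Δv₂ = v_c2 − v_a = 1431 m/s.
Total Δv = Δv₁ + Δv₂ = 3552 m/s.

Δv_total ≈ 3550 m/s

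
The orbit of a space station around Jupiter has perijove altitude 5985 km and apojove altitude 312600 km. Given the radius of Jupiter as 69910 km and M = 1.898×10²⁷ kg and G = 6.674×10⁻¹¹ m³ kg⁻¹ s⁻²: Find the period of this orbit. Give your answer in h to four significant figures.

T ≈ 17.02 h

μ = GM = 6.674×10⁻¹¹ × 1.898×10²⁷ = 1.267×10¹⁷ m³/s².
r_p = 69910 + 5985 = 75895 km = 7.5895×10⁷ m.
r_a = 69910 + 312600 = 382510 km = 3.8251×10⁸ m.
Semi-major axis a = (r_p + r_a)/2 = (75895 + 3.8251×10⁵)/2 = 2.2920×10⁵ km = 2.292×10⁸ m.
By Kepler's third law T = 2π√(a³/μ) = 2π × 9.750×10³ = 6.126×10⁴ s.
= 17.02 h.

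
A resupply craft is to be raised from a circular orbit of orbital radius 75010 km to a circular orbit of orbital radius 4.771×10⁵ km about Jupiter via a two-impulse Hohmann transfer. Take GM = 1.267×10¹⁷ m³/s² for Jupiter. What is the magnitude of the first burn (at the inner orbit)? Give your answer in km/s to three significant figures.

r₁ = 75010 km = 7.501×10⁷ m.
r₂ = 4.771×10⁵ km = 4.771×10⁸ m.
Transfer ellipse a_t = (r₁ + r₂)/2 = 2.761×10⁸ m.
At r₁: circular v_c1 = √(μ/r₁) = 41100 m/s; transfer-perijove v_p = √[μ(2/r₁ − 1/a_t)] = 54030 m/s.
Δv₁ = v_p − v_c1 = 12930 m/s.
= 12.93 km/s.

Δv ≈ 12.9 km/s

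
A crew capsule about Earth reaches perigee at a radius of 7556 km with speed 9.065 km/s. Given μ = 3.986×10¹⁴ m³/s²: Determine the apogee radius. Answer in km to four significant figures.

r_p = 7.556×10⁶ m.
Specific energy ε = v²/2 − μ/r = -1.167×10⁷ J/kg, so a = −μ/(2ε) = 1.708×10⁷ m.
The apsides satisfy r_p + r_a = 2a, so the apogee radius is 2a − r_p = 2.661×10⁷ m = 26613 km.

apogee radius ≈ 26610 km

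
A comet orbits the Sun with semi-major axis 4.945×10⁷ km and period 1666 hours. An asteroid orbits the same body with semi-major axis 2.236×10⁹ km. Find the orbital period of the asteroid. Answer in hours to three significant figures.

T₂ ≈ 5.07×10⁵ hours

Kepler's third law: T² ∝ a³, so T₂ = T₁ (a₂/a₁)^(3/2).
a₂/a₁ = 45.22, (a₂/a₁)^(3/2) = 304.1.
T₂ = 1666 × 304.1 = 5.066×10⁵ hours.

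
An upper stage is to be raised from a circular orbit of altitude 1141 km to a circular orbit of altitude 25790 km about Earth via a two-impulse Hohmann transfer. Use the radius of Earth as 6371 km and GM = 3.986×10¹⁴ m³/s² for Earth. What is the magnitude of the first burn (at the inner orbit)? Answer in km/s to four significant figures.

Δv ≈ 1.991 km/s

r₁ = 6371 + 1141 = 7512.0 km = 7.5120×10⁶ m.
r₂ = 6371 + 25790 = 32161 km = 3.2161×10⁷ m.
Transfer ellipse a_t = (r₁ + r₂)/2 = 1.984×10⁷ m.
At r₁: circular v_c1 = √(μ/r₁) = 7284 m/s; transfer-perigee v_p = √[μ(2/r₁ − 1/a_t)] = 9275 m/s.
Δv₁ = v_p − v_c1 = 1991 m/s.
= 1.991 km/s.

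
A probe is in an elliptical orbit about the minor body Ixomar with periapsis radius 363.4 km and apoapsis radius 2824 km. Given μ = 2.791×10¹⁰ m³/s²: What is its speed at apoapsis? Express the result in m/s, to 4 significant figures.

Semi-major axis a = (r_p + r_a)/2 = 1593.7 km = 1.594×10⁶ m.
Vis-viva: v² = μ(2/r − 1/a) = 2.791×10¹⁰ × (7.082×10⁻⁷ − 6.275×10⁻⁷) = 2.254×10³ m²/s².
v = 47.47 m/s.

v ≈ 47.47 m/s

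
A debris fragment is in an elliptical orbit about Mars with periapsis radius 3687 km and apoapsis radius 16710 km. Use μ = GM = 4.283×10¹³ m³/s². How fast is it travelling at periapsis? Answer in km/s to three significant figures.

v ≈ 4.36 km/s

Semi-major axis a = (r_p + r_a)/2 = 10198 km = 1.020×10⁷ m.
Vis-viva: v² = μ(2/r − 1/a) = 4.283×10¹³ × (5.424×10⁻⁷ − 9.805×10⁻⁸) = 1.903×10⁷ m²/s².
v = 4363 m/s = 4.363 km/s.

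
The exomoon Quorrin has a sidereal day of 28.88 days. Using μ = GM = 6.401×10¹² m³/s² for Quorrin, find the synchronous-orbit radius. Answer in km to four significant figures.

T = 28.88 days = 2.495×10⁶ s.
A synchronous orbit has period T, so by Kepler's third law a = (μT²/4π²)^(1/3).
μT²/4π² = 6.401×10¹² × (2.495×10⁶)² / 39.48 = 1.010×10²⁴ m³.
a = 1.003×10⁸ m = 1.0032×10⁵ km.

r_sync ≈ 1.003×10⁵ km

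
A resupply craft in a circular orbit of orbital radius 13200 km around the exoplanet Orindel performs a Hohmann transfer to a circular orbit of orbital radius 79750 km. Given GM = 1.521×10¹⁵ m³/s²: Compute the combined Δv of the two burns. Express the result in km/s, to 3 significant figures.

r₁ = 13200 km = 1.320×10⁷ m.
r₂ = 79750 km = 7.975×10⁷ m.
Transfer ellipse a_t = (r₁ + r₂)/2 = 4.648×10⁷ m.
At r₁: circular v_c1 = √(μ/r₁) = 10730 m/s; transfer-periapsis v_p = √[μ(2/r₁ − 1/a_t)] = 14060 m/s.
Δv₁ = v_p − v_c1 = 3327 m/s.
At r₂: circular v_c2 = √(μ/r₂) = 4367 m/s; transfer-apoapsis v_a = √[μ(2/r₂ − 1/a_t)] = 2327 m/s.
Δv₂ = v_c2 − v_a = 2040 m/s.
Total Δv = Δv₁ + Δv₂ = 5367 m/s = 5.367 km/s.

Δv_total ≈ 5.37 km/s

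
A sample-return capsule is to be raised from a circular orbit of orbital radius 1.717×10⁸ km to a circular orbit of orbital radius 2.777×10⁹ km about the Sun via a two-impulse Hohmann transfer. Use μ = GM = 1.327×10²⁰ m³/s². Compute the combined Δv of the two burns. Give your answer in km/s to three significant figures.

r₁ = 1.717×10⁸ km = 1.717×10¹¹ m.
r₂ = 2.777×10⁹ km = 2.777×10¹² m.
Transfer ellipse a_t = (r₁ + r₂)/2 = 1.474×10¹² m.
At r₁: circular v_c1 = √(μ/r₁) = 27800 m/s; transfer-perihelion v_p = √[μ(2/r₁ − 1/a_t)] = 38150 m/s.
Δv₁ = v_p − v_c1 = 10350 m/s.
At r₂: circular v_c2 = √(μ/r₂) = 6913 m/s; transfer-aphelion v_a = √[μ(2/r₂ − 1/a_t)] = 2359 m/s.
Δv₂ = v_c2 − v_a = 4554 m/s.
Total Δv = Δv₁ + Δv₂ = 14910 m/s = 14.91 km/s.

Δv_total ≈ 14.9 km/s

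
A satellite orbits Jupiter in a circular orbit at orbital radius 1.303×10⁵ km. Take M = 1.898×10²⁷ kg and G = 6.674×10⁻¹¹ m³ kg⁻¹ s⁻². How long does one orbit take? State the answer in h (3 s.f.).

T ≈ 7.29 h

μ = GM = 6.674×10⁻¹¹ × 1.898×10²⁷ = 1.267×10¹⁷ m³/s².
r = 1.303×10⁵ km = 1.303×10⁸ m.
Kepler's third law: T = 2π√(r³/μ) = 2π√((1.303×10⁸)³ / 1.267×10¹⁷).
r³/μ = 1.746×10⁷ s², so T = 2π × 4.179×10³ = 2.626×10⁴ s.
Converting: 2.626×10⁴ s ÷ 3600 = 7.294 h.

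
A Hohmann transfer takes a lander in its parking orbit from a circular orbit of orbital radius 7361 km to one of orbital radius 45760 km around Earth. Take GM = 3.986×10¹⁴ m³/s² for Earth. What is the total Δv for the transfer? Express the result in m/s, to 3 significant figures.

Δv_total ≈ 3700 m/s

r₁ = 7361 km = 7.361×10⁶ m.
r₂ = 45760 km = 4.576×10⁷ m.
Transfer ellipse a_t = (r₁ + r₂)/2 = 2.656×10⁷ m.
At r₁: circular v_c1 = √(μ/r₁) = 7359 m/s; transfer-perigee v_p = √[μ(2/r₁ − 1/a_t)] = 9659 m/s.
Δv₁ = v_p − v_c1 = 2300 m/s.
At r₂: circular v_c2 = √(μ/r₂) = 2951 m/s; transfer-apogee v_a = √[μ(2/r₂ − 1/a_t)] = 1554 m/s.
Δv₂ = v_c2 − v_a = 1398 m/s.
Total Δv = Δv₁ + Δv₂ = 3698 m/s.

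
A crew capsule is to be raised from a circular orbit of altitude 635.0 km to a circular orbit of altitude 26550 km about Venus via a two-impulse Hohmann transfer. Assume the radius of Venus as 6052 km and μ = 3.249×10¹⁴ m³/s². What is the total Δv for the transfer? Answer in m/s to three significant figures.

r₁ = 6052 + 635.0 = 6687.0 km = 6.6870×10⁶ m.
r₂ = 6052 + 26550 = 32602 km = 3.2602×10⁷ m.
Transfer ellipse a_t = (r₁ + r₂)/2 = 1.964×10⁷ m.
At r₁: circular v_c1 = √(μ/r₁) = 6970 m/s; transfer-periapsis v_p = √[μ(2/r₁ − 1/a_t)] = 8980 m/s.
Δv₁ = v_p − v_c1 = 2009 m/s.
At r₂: circular v_c2 = √(μ/r₂) = 3157 m/s; transfer-apoapsis v_a = √[μ(2/r₂ − 1/a_t)] = 1842 m/s.
Δv₂ = v_c2 − v_a = 1315 m/s.
Total Δv = Δv₁ + Δv₂ = 3324 m/s.

Δv_total ≈ 3320 m/s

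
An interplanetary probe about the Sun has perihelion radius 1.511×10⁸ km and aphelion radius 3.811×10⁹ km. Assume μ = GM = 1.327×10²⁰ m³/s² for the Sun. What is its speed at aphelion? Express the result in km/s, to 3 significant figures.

Semi-major axis a = (r_p + r_a)/2 = 1.9810×10⁹ km = 1.981×10¹² m.
Vis-viva: v² = μ(2/r − 1/a) = 1.327×10²⁰ × (5.248×10⁻¹³ − 5.048×10⁻¹³) = 2.656×10⁶ m²/s².
v = 1630 m/s = 1.630 km/s.

v ≈ 1.63 km/s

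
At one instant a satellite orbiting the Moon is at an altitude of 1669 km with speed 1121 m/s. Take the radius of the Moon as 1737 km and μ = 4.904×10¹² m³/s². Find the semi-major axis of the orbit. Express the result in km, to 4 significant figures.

a ≈ 3022 km

r = 1737 + 1669 = 3406.0 km = 3.406×10⁶ m.
Vis-viva rearranged: 1/a = 2/r − v²/μ = 5.872×10⁻⁷ − 2.562×10⁻⁷ = 3.310×10⁻⁷ m⁻¹.
a = 3.022×10⁶ m = 3021.6 km.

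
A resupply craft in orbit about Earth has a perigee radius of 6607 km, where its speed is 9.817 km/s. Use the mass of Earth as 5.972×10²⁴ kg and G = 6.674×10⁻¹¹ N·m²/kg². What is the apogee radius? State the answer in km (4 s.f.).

apogee radius ≈ 26230 km

μ = GM = 6.674×10⁻¹¹ × 5.972×10²⁴ = 3.986×10¹⁴ m³/s².
r_p = 6.607×10⁶ m.
Specific energy ε = v²/2 − μ/r = -1.214×10⁷ J/kg, so a = −μ/(2ε) = 1.642×10⁷ m.
The apsides satisfy r_p + r_a = 2a, so the apogee radius is 2a − r_p = 2.623×10⁷ m = 26227 km.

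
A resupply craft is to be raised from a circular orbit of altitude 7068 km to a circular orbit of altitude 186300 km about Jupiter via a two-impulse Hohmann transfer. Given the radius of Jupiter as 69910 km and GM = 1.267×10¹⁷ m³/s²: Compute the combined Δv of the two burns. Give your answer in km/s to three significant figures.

r₁ = 69910 + 7068 = 76978 km = 7.6978×10⁷ m.
r₂ = 69910 + 186300 = 256210 km = 2.5621×10⁸ m.
Transfer ellipse a_t = (r₁ + r₂)/2 = 1.666×10⁸ m.
At r₁: circular v_c1 = √(μ/r₁) = 40570 m/s; transfer-perijove v_p = √[μ(2/r₁ − 1/a_t)] = 50310 m/s.
Δv₁ = v_p − v_c1 = 9742 m/s.
At r₂: circular v_c2 = √(μ/r₂) = 22240 m/s; transfer-apojove v_a = √[μ(2/r₂ − 1/a_t)] = 15120 m/s.
Δv₂ = v_c2 − v_a = 7121 m/s.
Total Δv = Δv₁ + Δv₂ = 16860 m/s = 16.86 km/s.

Δv_total ≈ 16.9 km/s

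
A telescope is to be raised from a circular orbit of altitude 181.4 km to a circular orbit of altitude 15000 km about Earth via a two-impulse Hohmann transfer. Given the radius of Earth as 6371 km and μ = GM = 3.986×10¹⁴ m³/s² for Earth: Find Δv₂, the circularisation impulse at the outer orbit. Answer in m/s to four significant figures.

Δv ≈ 1360 m/s

r₁ = 6371 + 181.4 = 6552.4 km = 6.5524×10⁶ m.
r₂ = 6371 + 15000 = 21371 km = 2.1371×10⁷ m.
Transfer ellipse a_t = (r₁ + r₂)/2 = 1.396×10⁷ m.
At r₁: circular v_c1 = √(μ/r₁) = 7800 m/s; transfer-perigee v_p = √[μ(2/r₁ − 1/a_t)] = 9650 m/s.
At r₂: circular v_c2 = √(μ/r₂) = 4319 m/s; transfer-apogee v_a = √[μ(2/r₂ − 1/a_t)] = 2959 m/s.
Δv₂ = v_c2 − v_a = 1360 m/s.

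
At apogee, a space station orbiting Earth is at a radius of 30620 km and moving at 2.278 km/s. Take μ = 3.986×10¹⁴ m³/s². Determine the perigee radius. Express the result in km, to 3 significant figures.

r_a = 3.062×10⁷ m.
Specific energy ε = v²/2 − μ/r = -1.042×10⁷ J/kg, so a = −μ/(2ε) = 1.912×10⁷ m.
The apsides satisfy r_p + r_a = 2a, so the perigee radius is 2a − r_a = 7.622×10⁶ m = 7622.4 km.

perigee radius ≈ 7620 km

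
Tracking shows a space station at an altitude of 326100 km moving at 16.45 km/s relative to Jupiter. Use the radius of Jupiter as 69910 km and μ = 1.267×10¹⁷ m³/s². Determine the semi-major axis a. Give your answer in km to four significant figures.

a ≈ 3.431×10⁵ km

r = 69910 + 326100 = 3.9601×10⁵ km = 3.960×10⁸ m.
Specific orbital energy ε = v²/2 − μ/r = (16450)²/2 − 1.267×10¹⁷/3.960×10⁸ = -1.846×10⁸ J/kg.
Since ε = −μ/(2a), a = −μ/(2ε) = 3.431×10⁸ m = 3.4310×10⁵ km.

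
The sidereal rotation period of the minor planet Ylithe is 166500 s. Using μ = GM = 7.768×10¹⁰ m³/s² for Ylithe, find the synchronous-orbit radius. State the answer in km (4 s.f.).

A synchronous orbit has period T, so by Kepler's third law a = (μT²/4π²)^(1/3).
μT²/4π² = 7.768×10¹⁰ × (1.665×10⁵)² / 39.48 = 5.455×10¹⁹ m³.
a = 3.793×10⁶ m = 3792.5 km.

r_sync ≈ 3793 km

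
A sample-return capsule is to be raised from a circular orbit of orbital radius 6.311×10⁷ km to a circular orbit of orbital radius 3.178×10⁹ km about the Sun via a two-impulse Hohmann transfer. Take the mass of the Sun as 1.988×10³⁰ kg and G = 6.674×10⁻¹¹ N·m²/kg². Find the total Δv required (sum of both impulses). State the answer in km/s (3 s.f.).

Δv_total ≈ 23.5 km/s

μ = GM = 6.674×10⁻¹¹ × 1.988×10³⁰ = 1.327×10²⁰ m³/s².
r₁ = 6.311×10⁷ km = 6.311×10¹⁰ m.
r₂ = 3.178×10⁹ km = 3.178×10¹² m.
Transfer ellipse a_t = (r₁ + r₂)/2 = 1.621×10¹² m.
At r₁: circular v_c1 = √(μ/r₁) = 45850 m/s; transfer-perihelion v_p = √[μ(2/r₁ − 1/a_t)] = 64210 m/s.
Δv₁ = v_p − v_c1 = 18360 m/s.
At r₂: circular v_c2 = √(μ/r₂) = 6461 m/s; transfer-aphelion v_a = √[μ(2/r₂ − 1/a_t)] = 1275 m/s.
Δv₂ = v_c2 − v_a = 5186 m/s.
Total Δv = Δv₁ + Δv₂ = 23540 m/s = 23.54 km/s.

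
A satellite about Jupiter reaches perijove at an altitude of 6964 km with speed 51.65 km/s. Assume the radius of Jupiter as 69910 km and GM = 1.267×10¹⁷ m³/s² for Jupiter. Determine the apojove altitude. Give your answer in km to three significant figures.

r_p = 69910 + 6964 = 76874 km = 7.687×10⁷ m.
Specific energy ε = v²/2 − μ/r = -3.143×10⁸ J/kg, so a = −μ/(2ε) = 2.016×10⁸ m.
The apsides satisfy r_p + r_a = 2a, so the apojove radius is 2a − r_p = 3.263×10⁸ m = 3.2626×10⁵ km.
Apojove altitude = 3.2626×10⁵ − 69910 = 2.5635×10⁵ km.

apojove altitude ≈ 2.56×10⁵ km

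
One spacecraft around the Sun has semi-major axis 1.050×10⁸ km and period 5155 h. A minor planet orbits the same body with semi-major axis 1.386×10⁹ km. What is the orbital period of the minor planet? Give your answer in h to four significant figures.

Kepler's third law: T² ∝ a³, so T₂ = T₁ (a₂/a₁)^(3/2).
a₂/a₁ = 13.20, (a₂/a₁)^(3/2) = 47.96.
T₂ = 5155 × 47.96 = 2.472×10⁵ h.

T₂ ≈ 2.472×10⁵ h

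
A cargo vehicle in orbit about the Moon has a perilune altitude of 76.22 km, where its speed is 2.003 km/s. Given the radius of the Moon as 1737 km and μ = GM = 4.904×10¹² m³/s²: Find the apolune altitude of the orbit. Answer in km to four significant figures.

r_p = 1737 + 76.22 = 1813.2 km = 1.813×10⁶ m.
Specific energy ε = v²/2 − μ/r = -6.986×10⁵ J/kg, so a = −μ/(2ε) = 3.510×10⁶ m.
The apsides satisfy r_p + r_a = 2a, so the apolune radius is 2a − r_p = 5.207×10⁶ m = 5206.8 km.
Apolune altitude = 5206.8 − 1737 = 3469.8 km.

apolune altitude ≈ 3470 km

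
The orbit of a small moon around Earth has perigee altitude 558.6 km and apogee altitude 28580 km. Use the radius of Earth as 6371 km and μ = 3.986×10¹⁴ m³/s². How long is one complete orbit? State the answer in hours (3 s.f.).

T ≈ 8.38 hours

r_p = 6371 + 558.6 = 6929.6 km = 6.9296×10⁶ m.
r_a = 6371 + 28580 = 34951 km = 3.4951×10⁷ m.
Semi-major axis a = (r_p + r_a)/2 = (6929.6 + 34951)/2 = 20940 km = 2.094×10⁷ m.
By Kepler's third law T = 2π√(a³/μ) = 2π × 4.800×10³ = 3.016×10⁴ s.
= 8.377 hours.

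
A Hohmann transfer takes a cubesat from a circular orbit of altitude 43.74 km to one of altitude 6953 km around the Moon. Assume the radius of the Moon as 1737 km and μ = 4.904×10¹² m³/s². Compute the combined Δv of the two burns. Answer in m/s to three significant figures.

Δv_total ≈ 792 m/s

r₁ = 1737 + 43.74 = 1780.7 km = 1.7807×10⁶ m.
r₂ = 1737 + 6953 = 8690.0 km = 8.6900×10⁶ m.
Transfer ellipse a_t = (r₁ + r₂)/2 = 5.235×10⁶ m.
At r₁: circular v_c1 = √(μ/r₁) = 1659 m/s; transfer-perilune v_p = √[μ(2/r₁ − 1/a_t)] = 2138 m/s.
Δv₁ = v_p − v_c1 = 478.5 m/s.
At r₂: circular v_c2 = √(μ/r₂) = 751.2 m/s; transfer-apolune v_a = √[μ(2/r₂ − 1/a_t)] = 438.1 m/s.
Δv₂ = v_c2 − v_a = 313.1 m/s.
Total Δv = Δv₁ + Δv₂ = 791.6 m/s.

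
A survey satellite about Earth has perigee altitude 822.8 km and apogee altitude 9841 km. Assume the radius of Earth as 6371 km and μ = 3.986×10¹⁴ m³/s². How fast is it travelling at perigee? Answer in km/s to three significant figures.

r_p = 6371 + 822.8 = 7193.8 km = 7.1938×10⁶ m.
r_a = 6371 + 9841 = 16212 km = 1.6212×10⁷ m.
Semi-major axis a = (r_p + r_a)/2 = 11703 km = 1.170×10⁷ m.
Vis-viva: v² = μ(2/r − 1/a) = 3.986×10¹⁴ × (2.780×10⁻⁷ − 8.545×10⁻⁸) = 7.676×10⁷ m²/s².
v = 8761 m/s = 8.761 km/s.

v ≈ 8.76 km/s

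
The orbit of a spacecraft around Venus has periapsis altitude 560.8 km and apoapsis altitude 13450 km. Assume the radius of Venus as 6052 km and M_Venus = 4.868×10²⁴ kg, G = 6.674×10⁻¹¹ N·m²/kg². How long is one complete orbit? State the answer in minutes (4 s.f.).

T ≈ 274.1 minutes

μ = GM = 6.674×10⁻¹¹ × 4.868×10²⁴ = 3.249×10¹⁴ m³/s².
r_p = 6052 + 560.8 = 6612.8 km = 6.6128×10⁶ m.
r_a = 6052 + 13450 = 19502 km = 1.9502×10⁷ m.
Semi-major axis a = (r_p + r_a)/2 = (6612.8 + 19502)/2 = 13057 km = 1.306×10⁷ m.
By Kepler's third law T = 2π√(a³/μ) = 2π × 2.618×10³ = 1.645×10⁴ s.
= 274.1 minutes.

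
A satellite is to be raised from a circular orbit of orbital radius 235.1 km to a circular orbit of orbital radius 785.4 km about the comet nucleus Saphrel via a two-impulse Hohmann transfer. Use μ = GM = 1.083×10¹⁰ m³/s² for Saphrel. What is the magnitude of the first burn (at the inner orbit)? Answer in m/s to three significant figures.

Δv ≈ 51.7 m/s

r₁ = 235.1 km = 2.351×10⁵ m.
r₂ = 785.4 km = 7.854×10⁵ m.
Transfer ellipse a_t = (r₁ + r₂)/2 = 5.102×10⁵ m.
At r₁: circular v_c1 = √(μ/r₁) = 214.6 m/s; transfer-periapsis v_p = √[μ(2/r₁ − 1/a_t)] = 266.3 m/s.
Δv₁ = v_p − v_c1 = 51.65 m/s.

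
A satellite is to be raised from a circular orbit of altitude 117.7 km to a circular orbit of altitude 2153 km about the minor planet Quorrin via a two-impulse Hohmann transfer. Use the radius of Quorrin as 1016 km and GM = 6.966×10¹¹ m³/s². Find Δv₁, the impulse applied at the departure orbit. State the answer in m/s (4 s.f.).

r₁ = 1016 + 117.7 = 1133.7 km = 1.1337×10⁶ m.
r₂ = 1016 + 2153 = 3169.0 km = 3.1690×10⁶ m.
Transfer ellipse a_t = (r₁ + r₂)/2 = 2.151×10⁶ m.
At r₁: circular v_c1 = √(μ/r₁) = 783.9 m/s; transfer-periapsis v_p = √[μ(2/r₁ − 1/a_t)] = 951.4 m/s.
Δv₁ = v_p − v_c1 = 167.5 m/s.

Δv ≈ 167.5 m/s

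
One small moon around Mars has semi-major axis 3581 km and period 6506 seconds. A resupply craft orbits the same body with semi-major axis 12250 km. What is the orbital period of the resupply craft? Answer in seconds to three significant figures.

T₂ ≈ 41200 seconds

Kepler's third law: T² ∝ a³, so T₂ = T₁ (a₂/a₁)^(3/2).
a₂/a₁ = 3.421, (a₂/a₁)^(3/2) = 6.327.
T₂ = 6506 × 6.327 = 41160 seconds.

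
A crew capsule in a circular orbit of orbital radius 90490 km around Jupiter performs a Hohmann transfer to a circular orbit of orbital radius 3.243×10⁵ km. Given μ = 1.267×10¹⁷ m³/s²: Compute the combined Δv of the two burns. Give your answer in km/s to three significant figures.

r₁ = 90490 km = 9.049×10⁷ m.
r₂ = 3.243×10⁵ km = 3.243×10⁸ m.
Transfer ellipse a_t = (r₁ + r₂)/2 = 2.074×10⁸ m.
At r₁: circular v_c1 = √(μ/r₁) = 37420 m/s; transfer-perijove v_p = √[μ(2/r₁ − 1/a_t)] = 46790 m/s.
Δv₁ = v_p − v_c1 = 9372 m/s.
At r₂: circular v_c2 = √(μ/r₂) = 19770 m/s; transfer-apojove v_a = √[μ(2/r₂ − 1/a_t)] = 13060 m/s.
Δv₂ = v_c2 − v_a = 6710 m/s.
Total Δv = Δv₁ + Δv₂ = 16080 m/s = 16.08 km/s.

Δv_total ≈ 16.1 km/s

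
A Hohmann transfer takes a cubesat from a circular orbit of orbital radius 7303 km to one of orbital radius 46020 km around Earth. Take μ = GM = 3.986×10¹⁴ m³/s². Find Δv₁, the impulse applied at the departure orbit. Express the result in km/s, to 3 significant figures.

Δv ≈ 2.32 km/s

r₁ = 7303 km = 7.303×10⁶ m.
r₂ = 46020 km = 4.602×10⁷ m.
Transfer ellipse a_t = (r₁ + r₂)/2 = 2.666×10⁷ m.
At r₁: circular v_c1 = √(μ/r₁) = 7388 m/s; transfer-perigee v_p = √[μ(2/r₁ − 1/a_t)] = 9706 m/s.
Δv₁ = v_p − v_c1 = 2318 m/s.
= 2.318 km/s.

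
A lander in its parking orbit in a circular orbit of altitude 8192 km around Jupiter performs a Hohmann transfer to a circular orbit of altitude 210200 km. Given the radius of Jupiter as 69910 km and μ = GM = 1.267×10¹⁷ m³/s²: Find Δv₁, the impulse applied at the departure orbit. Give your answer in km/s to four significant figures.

Δv ≈ 10.09 km/s

r₁ = 69910 + 8192 = 78102 km = 7.8102×10⁷ m.
r₂ = 69910 + 210200 = 280110 km = 2.8011×10⁸ m.
Transfer ellipse a_t = (r₁ + r₂)/2 = 1.791×10⁸ m.
At r₁: circular v_c1 = √(μ/r₁) = 40280 m/s; transfer-perijove v_p = √[μ(2/r₁ − 1/a_t)] = 50370 m/s.
Δv₁ = v_p − v_c1 = 10090 m/s.
= 10.09 km/s.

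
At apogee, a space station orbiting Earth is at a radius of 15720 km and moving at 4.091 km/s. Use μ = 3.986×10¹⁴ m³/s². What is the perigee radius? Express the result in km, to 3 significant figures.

perigee radius ≈ 7740 km

r_a = 1.572×10⁷ m.
Specific energy ε = v²/2 − μ/r = -1.699×10⁷ J/kg, so a = −μ/(2ε) = 1.173×10⁷ m.
The apsides satisfy r_p + r_a = 2a, so the perigee radius is 2a − r_a = 7.743×10⁶ m = 7743.5 km.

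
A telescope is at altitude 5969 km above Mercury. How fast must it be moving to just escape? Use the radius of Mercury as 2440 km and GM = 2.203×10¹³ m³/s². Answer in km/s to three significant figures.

r = 2440 + 5969 = 8409.0 km = 8.4090×10⁶ m.
Escape speed v_esc = √(2μ/r) = √(2 × 2.203×10¹³ / 8.409×10⁶) = √(5.240×10⁶) = 2289 m/s.
= 2.289 km/s.

v_esc ≈ 2.29 km/s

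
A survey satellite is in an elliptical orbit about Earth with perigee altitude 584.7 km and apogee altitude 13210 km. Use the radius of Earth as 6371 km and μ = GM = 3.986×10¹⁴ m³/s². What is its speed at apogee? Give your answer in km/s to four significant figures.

r_p = 6371 + 584.7 = 6955.7 km = 6.9557×10⁶ m.
r_a = 6371 + 13210 = 19581 km = 1.9581×10⁷ m.
Semi-major axis a = (r_p + r_a)/2 = 13268 km = 1.327×10⁷ m.
Vis-viva: v² = μ(2/r − 1/a) = 3.986×10¹⁴ × (1.021×10⁻⁷ − 7.537×10⁻⁸) = 1.067×10⁷ m²/s².
v = 3267 m/s = 3.267 km/s.

v ≈ 3.267 km/s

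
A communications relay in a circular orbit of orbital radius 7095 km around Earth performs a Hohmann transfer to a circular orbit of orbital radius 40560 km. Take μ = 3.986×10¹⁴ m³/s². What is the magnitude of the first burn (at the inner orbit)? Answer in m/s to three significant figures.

Δv ≈ 2280 m/s

r₁ = 7095 km = 7.095×10⁶ m.
r₂ = 40560 km = 4.056×10⁷ m.
Transfer ellipse a_t = (r₁ + r₂)/2 = 2.383×10⁷ m.
At r₁: circular v_c1 = √(μ/r₁) = 7495 m/s; transfer-perigee v_p = √[μ(2/r₁ − 1/a_t)] = 9779 m/s.
Δv₁ = v_p − v_c1 = 2284 m/s.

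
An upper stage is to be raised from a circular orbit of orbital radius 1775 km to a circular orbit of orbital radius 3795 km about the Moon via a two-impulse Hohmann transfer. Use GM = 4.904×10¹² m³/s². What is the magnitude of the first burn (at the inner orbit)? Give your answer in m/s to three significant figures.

Δv ≈ 278 m/s

r₁ = 1775 km = 1.775×10⁶ m.
r₂ = 3795 km = 3.795×10⁶ m.
Transfer ellipse a_t = (r₁ + r₂)/2 = 2.785×10⁶ m.
At r₁: circular v_c1 = √(μ/r₁) = 1662 m/s; transfer-perilune v_p = √[μ(2/r₁ − 1/a_t)] = 1940 m/s.
Δv₁ = v_p − v_c1 = 278.1 m/s.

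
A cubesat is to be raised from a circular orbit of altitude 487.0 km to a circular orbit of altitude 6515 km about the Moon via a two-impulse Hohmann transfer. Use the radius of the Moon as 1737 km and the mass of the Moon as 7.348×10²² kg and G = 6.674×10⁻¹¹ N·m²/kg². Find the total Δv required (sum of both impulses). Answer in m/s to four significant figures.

μ = GM = 6.674×10⁻¹¹ × 7.348×10²² = 4.904×10¹² m³/s².
r₁ = 1737 + 487.0 = 2224.0 km = 2.2240×10⁶ m.
r₂ = 1737 + 6515 = 8252.0 km = 8.2520×10⁶ m.
Transfer ellipse a_t = (r₁ + r₂)/2 = 5.238×10⁶ m.
At r₁: circular v_c1 = √(μ/r₁) = 1485 m/s; transfer-perilune v_p = √[μ(2/r₁ − 1/a_t)] = 1864 m/s.
Δv₁ = v_p − v_c1 = 378.9 m/s.
At r₂: circular v_c2 = √(μ/r₂) = 770.9 m/s; transfer-apolune v_a = √[μ(2/r₂ − 1/a_t)] = 502.3 m/s.
Δv₂ = v_c2 − v_a = 268.6 m/s.
Total Δv = Δv₁ + Δv₂ = 647.5 m/s.

Δv_total ≈ 647.5 m/s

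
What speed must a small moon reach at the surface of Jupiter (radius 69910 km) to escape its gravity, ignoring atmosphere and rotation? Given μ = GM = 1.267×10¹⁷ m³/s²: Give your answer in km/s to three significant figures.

r = R = 6.991×10⁷ m.
Escape speed v_esc = √(2μ/r) = √(2 × 1.267×10¹⁷ / 6.991×10⁷) = √(3.625×10⁹) = 60210 m/s.
= 60.21 km/s.

v_esc ≈ 60.2 km/s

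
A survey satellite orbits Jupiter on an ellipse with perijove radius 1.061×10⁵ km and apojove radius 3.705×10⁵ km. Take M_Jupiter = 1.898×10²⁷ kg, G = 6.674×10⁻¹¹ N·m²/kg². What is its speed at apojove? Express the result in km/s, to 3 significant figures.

μ = GM = 6.674×10⁻¹¹ × 1.898×10²⁷ = 1.267×10¹⁷ m³/s².
Semi-major axis a = (r_p + r_a)/2 = 2.3830×10⁵ km = 2.383×10⁸ m.
Vis-viva: v² = μ(2/r − 1/a) = 1.267×10¹⁷ × (5.398×10⁻⁹ − 4.196×10⁻⁹) = 1.522×10⁸ m²/s².
v = 12340 m/s = 12.34 km/s.

v ≈ 12.3 km/s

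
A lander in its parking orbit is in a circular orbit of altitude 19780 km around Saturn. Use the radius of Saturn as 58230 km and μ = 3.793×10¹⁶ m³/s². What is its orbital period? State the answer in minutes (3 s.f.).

T ≈ 370 minutes

r = 58230 + 19780 = 78010 km = 7.8010×10⁷ m.
Kepler's third law: T = 2π√(r³/μ) = 2π√((7.801×10⁷)³ / 3.793×10¹⁶).
r³/μ = 1.252×10⁷ s², so T = 2π × 3.538×10³ = 2.223×10⁴ s.
Converting: 2.223×10⁴ s ÷ 60.00 = 370.5 minutes.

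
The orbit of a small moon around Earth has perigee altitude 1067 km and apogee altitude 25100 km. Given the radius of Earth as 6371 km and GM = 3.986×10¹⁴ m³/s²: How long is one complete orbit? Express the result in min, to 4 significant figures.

T ≈ 450.1 min

r_p = 6371 + 1067 = 7438.0 km = 7.4380×10⁶ m.
r_a = 6371 + 25100 = 31471 km = 3.1471×10⁷ m.
Semi-major axis a = (r_p + r_a)/2 = (7438.0 + 31471)/2 = 19454 km = 1.945×10⁷ m.
By Kepler's third law T = 2π√(a³/μ) = 2π × 4.298×10³ = 2.700×10⁴ s.
= 450.1 min.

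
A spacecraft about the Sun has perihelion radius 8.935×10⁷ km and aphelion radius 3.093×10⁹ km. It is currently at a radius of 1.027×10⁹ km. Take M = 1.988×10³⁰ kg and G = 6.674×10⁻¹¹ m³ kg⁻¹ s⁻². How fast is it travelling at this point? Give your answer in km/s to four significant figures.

v ≈ 13.23 km/s

μ = GM = 6.674×10⁻¹¹ × 1.988×10³⁰ = 1.327×10²⁰ m³/s².
Semi-major axis a = (r_p + r_a)/2 = 1.5912×10⁹ km = 1.591×10¹² m.
Vis-viva: v² = μ(2/r − 1/a) = 1.327×10²⁰ × (1.947×10⁻¹² − 6.285×10⁻¹³) = 1.750×10⁸ m²/s².
v = 13230 m/s = 13.23 km/s.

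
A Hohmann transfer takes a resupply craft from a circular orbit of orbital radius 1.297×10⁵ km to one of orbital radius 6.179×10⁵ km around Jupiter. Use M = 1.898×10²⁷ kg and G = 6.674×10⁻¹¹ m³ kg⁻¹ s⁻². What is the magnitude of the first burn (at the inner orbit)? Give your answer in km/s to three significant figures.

μ = GM = 6.674×10⁻¹¹ × 1.898×10²⁷ = 1.267×10¹⁷ m³/s².
r₁ = 1.297×10⁵ km = 1.297×10⁸ m.
r₂ = 6.179×10⁵ km = 6.179×10⁸ m.
Transfer ellipse a_t = (r₁ + r₂)/2 = 3.738×10⁸ m.
At r₁: circular v_c1 = √(μ/r₁) = 31250 m/s; transfer-perijove v_p = √[μ(2/r₁ − 1/a_t)] = 40180 m/s.
Δv₁ = v_p − v_c1 = 8929 m/s.
= 8.929 km/s.

Δv ≈ 8.93 km/s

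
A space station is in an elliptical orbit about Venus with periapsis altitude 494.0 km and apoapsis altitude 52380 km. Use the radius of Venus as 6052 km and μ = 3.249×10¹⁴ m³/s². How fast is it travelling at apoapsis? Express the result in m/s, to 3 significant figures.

v ≈ 1060 m/s

r_p = 6052 + 494.0 = 6546.0 km = 6.5460×10⁶ m.
r_a = 6052 + 52380 = 58432 km = 5.8432×10⁷ m.
Semi-major axis a = (r_p + r_a)/2 = 32489 km = 3.249×10⁷ m.
Vis-viva: v² = μ(2/r − 1/a) = 3.249×10¹⁴ × (3.423×10⁻⁸ − 3.078×10⁻⁸) = 1.120×10⁶ m²/s².
v = 1058 m/s.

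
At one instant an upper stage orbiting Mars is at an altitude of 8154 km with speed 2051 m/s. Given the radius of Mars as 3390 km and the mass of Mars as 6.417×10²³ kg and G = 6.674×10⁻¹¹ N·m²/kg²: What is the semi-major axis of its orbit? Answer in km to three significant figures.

a ≈ 13300 km

μ = GM = 6.674×10⁻¹¹ × 6.417×10²³ = 4.283×10¹³ m³/s².
r = 3390 + 8154 = 11544 km = 1.154×10⁷ m.
Specific orbital energy ε = v²/2 − μ/r = (2051)²/2 − 4.283×10¹³/1.154×10⁷ = -1.607×10⁶ J/kg.
Since ε = −μ/(2a), a = −μ/(2ε) = 1.333×10⁷ m = 13328 km.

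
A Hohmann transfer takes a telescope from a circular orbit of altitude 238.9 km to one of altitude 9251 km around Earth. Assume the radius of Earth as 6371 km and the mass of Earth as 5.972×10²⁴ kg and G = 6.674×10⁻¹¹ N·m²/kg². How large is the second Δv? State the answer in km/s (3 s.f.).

Δv ≈ 1.16 km/s

μ = GM = 6.674×10⁻¹¹ × 5.972×10²⁴ = 3.986×10¹⁴ m³/s².
r₁ = 6371 + 238.9 = 6609.9 km = 6.6099×10⁶ m.
r₂ = 6371 + 9251 = 15622 km = 1.5622×10⁷ m.
Transfer ellipse a_t = (r₁ + r₂)/2 = 1.112×10⁷ m.
At r₁: circular v_c1 = √(μ/r₁) = 7765 m/s; transfer-perigee v_p = √[μ(2/r₁ − 1/a_t)] = 9206 m/s.
At r₂: circular v_c2 = √(μ/r₂) = 5051 m/s; transfer-apogee v_a = √[μ(2/r₂ − 1/a_t)] = 3895 m/s.
Δv₂ = v_c2 − v_a = 1156 m/s.
= 1.156 km/s.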